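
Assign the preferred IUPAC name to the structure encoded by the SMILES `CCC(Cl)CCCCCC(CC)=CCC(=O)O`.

10-chloro-4-ethyldodec-3-enoic acid

The longest chain bearing the –COOH group and the multiple bond is 12 carbons long (dodecane).
The highest-priority functional group is a carboxylic acid (terminal –COOH), so the name ends in -oic acid.
There is one C=C double bond, indicated by the ending -ene.
Choose the numbering such that the carboxylic acid carbon is C-1 by definition.
This places the double bond between C-3 and C-4; a chloro group at C-10; an ethyl group at C-4.
Prefixes are listed alphabetically: chloro, ethyl.
Putting it together: 10-chloro-4-ethyldodec-3-enoic acid.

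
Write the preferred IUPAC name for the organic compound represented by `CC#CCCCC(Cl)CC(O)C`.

The longest carbon chain that includes the –OH group and the multiple bond has 10 carbons, so the parent hydride is decane.
The principal characteristic group is an alcohol (–OH), named with the suffix -ol.
There is one C≡C triple bond, indicated by the ending -yne.
The numbering direction is chosen so that numbering from this end puts the hydroxyl group at C-2 rather than C-9.
With this numbering: the hydroxyl at C-2; the triple bond between C-8 and C-9; a chloro group at C-4.
The name is 4-chlorodec-8-yn-2-ol.

4-chlorodec-8-yn-2-ol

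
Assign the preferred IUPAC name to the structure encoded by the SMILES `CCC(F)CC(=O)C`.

4-fluorohexan-2-one

Counting along the main chain through the carbonyl gives 6 carbons: the parent is hexane.
The principal characteristic group is a ketone (C=O on an internal carbon), named with the suffix -one.
Choose the numbering such that numbering from this end puts the carbonyl group at C-2 rather than C-5.
This places the carbonyl at C-2; a fluoro group at C-4.
The name is 4-fluorohexan-2-one.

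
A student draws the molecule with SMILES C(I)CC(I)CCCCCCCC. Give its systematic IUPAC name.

The parent chain contains 11 carbons (undecane).
Number the chain so that the substituent locant set {1,3} is lower than {9,11} at the first point of difference.
That gives iodo groups at C-1 and C-3.
Putting it together: 1,3-diiodoundecane.

1,3-diiodoundecane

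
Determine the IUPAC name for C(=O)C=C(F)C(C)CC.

The longest carbon chain that includes the –CHO group and the multiple bond has 6 carbons, so the parent hydride is hexane.
The highest-priority functional group is an aldehyde (terminal –CHO), so the name ends in -al.
A C=C double bond in the chain gives the infix -ene-.
Choose the numbering such that the aldehyde carbon is C-1 by definition.
This places the double bond between C-2 and C-3; a fluoro group at C-3; a methyl group at C-4.
Prefixes are listed alphabetically: fluoro, methyl.
Putting it together: 3-fluoro-4-methylhex-2-enal.

3-fluoro-4-methylhex-2-enal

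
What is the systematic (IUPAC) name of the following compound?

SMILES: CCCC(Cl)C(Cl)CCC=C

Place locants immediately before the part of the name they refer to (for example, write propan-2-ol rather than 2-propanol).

5,6-dichloronon-1-ene

The longest carbon chain that includes the multiple bond has 9 carbons, so the parent hydride is nonane.
The chain contains a C=C double bond, so the unsaturation ending is -ene.
Number the chain so that numbering from this end puts the double bond at C-1 rather than C-8.
This places the double bond between C-1 and C-2; chloro groups at C-5 and C-6.
The name is 5,6-dichloronon-1-ene.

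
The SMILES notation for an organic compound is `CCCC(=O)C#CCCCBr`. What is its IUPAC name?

9-bromonon-5-yn-4-one

The longest chain bearing the carbonyl and the multiple bond is 9 carbons long (nonane).
The highest-priority functional group is a ketone (C=O on an internal carbon), so the name ends in -one.
There is one C≡C triple bond, indicated by the ending -yne.
The numbering direction is chosen so that numbering from this end puts the carbonyl group at C-4 rather than C-6.
With this numbering: the carbonyl at C-4; the triple bond between C-5 and C-6; a bromo group at C-9.
Putting it together: 9-bromonon-5-yn-4-one.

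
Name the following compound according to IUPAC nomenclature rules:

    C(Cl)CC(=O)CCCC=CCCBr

10-bromo-1-chlorodec-7-en-3-one

The longest carbon chain that includes the carbonyl and the multiple bond has 10 carbons, so the parent hydride is decane.
The principal characteristic group is a ketone (C=O on an internal carbon), named with the suffix -one.
There is one C=C double bond, indicated by the ending -ene.
Number the chain so that numbering from this end puts the carbonyl group at C-3 rather than C-8.
This places the carbonyl at C-3; the double bond between C-7 and C-8; a bromo group at C-10; a chloro group at C-1.
Substituent prefixes are cited in alphabetical order (multiplying prefixes like di-/tri- are ignored for ordering).
Assembling the pieces gives 10-bromo-1-chlorodec-7-en-3-one.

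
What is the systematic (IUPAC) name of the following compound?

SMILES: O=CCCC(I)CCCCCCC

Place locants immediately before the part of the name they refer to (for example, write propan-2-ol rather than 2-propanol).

4-iodoundecanal

Counting along the main chain through the –CHO group gives 11 carbons: the parent is undecane.
An aldehyde (terminal –CHO) is the principal characteristic group, giving the suffix -al.
Choose the numbering such that the aldehyde carbon is C-1 by definition.
That gives an iodo group at C-4.
Assembling the pieces gives 4-iodoundecanal.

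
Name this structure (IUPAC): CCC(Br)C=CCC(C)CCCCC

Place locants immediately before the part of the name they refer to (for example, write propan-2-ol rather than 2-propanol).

3-bromo-7-methyldodec-4-ene

The longest carbon chain that includes the multiple bond has 12 carbons, so the parent hydride is dodecane.
There is one C=C double bond, indicated by the ending -ene.
Choose the numbering such that numbering from this end puts the double bond at C-4 rather than C-8.
With this numbering: the double bond between C-4 and C-5; a bromo group at C-3; a methyl group at C-7.
Prefixes are listed alphabetically: bromo, methyl.
The name is 3-bromo-7-methyldodec-4-ene.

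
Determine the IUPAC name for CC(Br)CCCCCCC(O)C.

9-bromodecan-2-ol

The longest carbon chain that includes the –OH group has 10 carbons, so the parent hydride is decane.
An alcohol (–OH) is the principal characteristic group, giving the suffix -ol.
Number the chain so that numbering from this end puts the hydroxyl group at C-2 rather than C-9.
That gives the hydroxyl at C-2; a bromo group at C-9.
The name is 9-bromodecan-2-ol.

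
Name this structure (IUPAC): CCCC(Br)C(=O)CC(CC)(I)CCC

Counting along the main chain through the carbonyl gives 10 carbons: the parent is decane.
A ketone (C=O on an internal carbon) is the principal characteristic group, giving the suffix -one.
The numbering direction is chosen so that numbering from this end puts the carbonyl group at C-5 rather than C-6.
That gives the carbonyl at C-5; a bromo group at C-4; an ethyl group at C-7; an iodo group at C-7.
Substituent prefixes are cited in alphabetical order (multiplying prefixes like di-/tri- are ignored for ordering).
Assembling the pieces gives 4-bromo-7-ethyl-7-iododecan-5-one.

4-bromo-7-ethyl-7-iododecan-5-one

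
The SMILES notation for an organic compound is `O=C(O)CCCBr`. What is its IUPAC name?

The longest carbon chain that includes the –COOH group has 4 carbons, so the parent hydride is butane.
A carboxylic acid (terminal –COOH) is the principal characteristic group, giving the suffix -oic acid.
Choose the numbering such that the carboxylic acid carbon is C-1 by definition.
With this numbering: a bromo group at C-4.
The name is 4-bromobutanoic acid.

4-bromobutanoic acid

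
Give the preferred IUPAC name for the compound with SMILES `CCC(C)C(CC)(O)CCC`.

4-ethyl-3-methylheptan-4-ol

The longest carbon chain that includes the –OH group has 7 carbons, so the parent hydride is heptane.
The principal characteristic group is an alcohol (–OH), named with the suffix -ol.
Number the chain so that the substituent locant set {3,4} is lower than {4,5} at the first point of difference.
With this numbering: the hydroxyl at C-4; an ethyl group at C-4; a methyl group at C-3.
Substituent prefixes are cited in alphabetical order (multiplying prefixes like di-/tri- are ignored for ordering).
The name is 4-ethyl-3-methylheptan-4-ol.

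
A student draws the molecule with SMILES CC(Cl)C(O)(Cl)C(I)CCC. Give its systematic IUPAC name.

2,3-dichloro-4-iodoheptan-3-ol

The longest chain bearing the –OH group is 7 carbons long (heptane).
An alcohol (–OH) is the principal characteristic group, giving the suffix -ol.
Choose the numbering such that numbering from this end puts the hydroxyl group at C-3 rather than C-5.
With this numbering: the hydroxyl at C-3; chloro groups at C-2 and C-3; an iodo group at C-4.
The substituents are ordered alphabetically, ignoring any di-/tri- multipliers.
The name is 2,3-dichloro-4-iodoheptan-3-ol.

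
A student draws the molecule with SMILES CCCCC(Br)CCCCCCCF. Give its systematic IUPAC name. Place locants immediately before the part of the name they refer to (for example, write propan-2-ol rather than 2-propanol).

The longest continuous carbon chain has 12 atoms, so the parent hydride is dodecane.
Number the chain so that the substituent locant set {1,8} is lower than {5,12} at the first point of difference.
That gives a bromo group at C-8; a fluoro group at C-1.
Prefixes are listed alphabetically: bromo, fluoro.
Putting it together: 8-bromo-1-fluorododecane.

8-bromo-1-fluorododecane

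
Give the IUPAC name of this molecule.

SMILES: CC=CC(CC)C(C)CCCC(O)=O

6-ethyl-5-methylnon-7-enoic acid

The longest carbon chain that includes the –COOH group and the multiple bond has 9 carbons, so the parent hydride is nonane.
The highest-priority functional group is a carboxylic acid (terminal –COOH), so the name ends in -oic acid.
The chain contains a C=C double bond, so the unsaturation ending is -ene.
The numbering direction is chosen so that the carboxylic acid carbon is C-1 by definition.
That gives the double bond between C-7 and C-8; an ethyl group at C-6; a methyl group at C-5.
The substituents are ordered alphabetically, ignoring any di-/tri- multipliers.
Putting it together: 6-ethyl-5-methylnon-7-enoic acid.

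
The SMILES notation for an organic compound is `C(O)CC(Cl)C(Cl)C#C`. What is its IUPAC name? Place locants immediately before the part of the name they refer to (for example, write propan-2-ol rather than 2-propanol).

The longest chain bearing the –OH group and the multiple bond is 6 carbons long (hexane).
The principal characteristic group is an alcohol (–OH), named with the suffix -ol.
The chain contains a C≡C triple bond, so the unsaturation ending is -yne.
The numbering direction is chosen so that numbering from this end puts the hydroxyl group at C-1 rather than C-6.
With this numbering: the hydroxyl at C-1; the triple bond between C-5 and C-6; chloro groups at C-3 and C-4.
Putting it together: 3,4-dichlorohex-5-yn-1-ol.

3,4-dichlorohex-5-yn-1-ol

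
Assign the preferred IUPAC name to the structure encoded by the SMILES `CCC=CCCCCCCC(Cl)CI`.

11-chloro-12-iodododec-3-ene

The longest chain bearing the multiple bond is 12 carbons long (dodecane).
A C=C double bond in the chain gives the infix -ene-.
Number the chain so that numbering from this end puts the double bond at C-3 rather than C-9.
This places the double bond between C-3 and C-4; a chloro group at C-11; an iodo group at C-12.
Substituent prefixes are cited in alphabetical order (multiplying prefixes like di-/tri- are ignored for ordering).
Assembling the pieces gives 11-chloro-12-iodododec-3-ene.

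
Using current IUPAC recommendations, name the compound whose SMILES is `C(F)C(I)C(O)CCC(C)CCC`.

1-fluoro-2-iodo-6-methylnonan-3-ol

Counting along the main chain through the –OH group gives 9 carbons: the parent is nonane.
The highest-priority functional group is an alcohol (–OH), so the name ends in -ol.
The numbering direction is chosen so that numbering from this end puts the hydroxyl group at C-3 rather than C-7.
With this numbering: the hydroxyl at C-3; a fluoro group at C-1; an iodo group at C-2; a methyl group at C-6.
Substituent prefixes are cited in alphabetical order (multiplying prefixes like di-/tri- are ignored for ordering).
The name is 1-fluoro-2-iodo-6-methylnonan-3-ol.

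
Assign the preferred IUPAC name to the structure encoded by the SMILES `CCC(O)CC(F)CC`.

Counting along the main chain through the –OH group gives 7 carbons: the parent is heptane.
The principal characteristic group is an alcohol (–OH), named with the suffix -ol.
Choose the numbering such that numbering from this end puts the hydroxyl group at C-3 rather than C-5.
This places the hydroxyl at C-3; a fluoro group at C-5.
Assembling the pieces gives 5-fluoroheptan-3-ol.

5-fluoroheptan-3-ol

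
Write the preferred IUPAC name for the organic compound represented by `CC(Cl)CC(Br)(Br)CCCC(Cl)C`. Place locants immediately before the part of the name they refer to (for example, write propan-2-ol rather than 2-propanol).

The longest carbon chain is 9 atoms: the parent is nonane.
The numbering direction is chosen so that the substituent locant set {2,4,4,8} is lower than {2,6,6,8} at the first point of difference.
That gives two bromo groups at C-4; chloro groups at C-2 and C-8.
Prefixes are listed alphabetically: bromo, chloro.
The name is 4,4-dibromo-2,8-dichlorononane.

4,4-dibromo-2,8-dichlorononane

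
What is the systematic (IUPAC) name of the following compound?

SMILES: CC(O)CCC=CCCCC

dec-5-en-2-ol

Counting along the main chain through the –OH group and the multiple bond gives 10 carbons: the parent is decane.
The principal characteristic group is an alcohol (–OH), named with the suffix -ol.
There is one C=C double bond, indicated by the ending -ene.
Number the chain so that numbering from this end puts the hydroxyl group at C-2 rather than C-9.
With this numbering: the hydroxyl at C-2; the double bond between C-5 and C-6.
Assembling the pieces gives dec-5-en-2-ol.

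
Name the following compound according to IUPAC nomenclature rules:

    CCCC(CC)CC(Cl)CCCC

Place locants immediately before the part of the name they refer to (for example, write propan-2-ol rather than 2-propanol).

6-chloro-4-ethyldecane

The longest carbon chain is 10 atoms: the parent is decane.
The numbering direction is chosen so that the substituent locant set {4,6} is lower than {5,7} at the first point of difference.
This places a chloro group at C-6; an ethyl group at C-4.
The substituents are ordered alphabetically, ignoring any di-/tri- multipliers.
Assembling the pieces gives 6-chloro-4-ethyldecane.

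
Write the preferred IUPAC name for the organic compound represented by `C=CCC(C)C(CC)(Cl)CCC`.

Counting along the main chain through the multiple bond gives 8 carbons: the parent is octane.
There is one C=C double bond, indicated by the ending -ene.
Number the chain so that numbering from this end puts the double bond at C-1 rather than C-7.
With this numbering: the double bond between C-1 and C-2; a chloro group at C-5; an ethyl group at C-5; a methyl group at C-4.
The substituents are ordered alphabetically, ignoring any di-/tri- multipliers.
Putting it together: 5-chloro-5-ethyl-4-methyloct-1-ene.

5-chloro-5-ethyl-4-methyloct-1-ene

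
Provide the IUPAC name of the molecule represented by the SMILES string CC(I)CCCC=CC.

7-iodooct-2-ene

Counting along the main chain through the multiple bond gives 8 carbons: the parent is octane.
There is one C=C double bond, indicated by the ending -ene.
Choose the numbering such that numbering from this end puts the double bond at C-2 rather than C-6.
With this numbering: the double bond between C-2 and C-3; an iodo group at C-7.
Assembling the pieces gives 7-iodooct-2-ene.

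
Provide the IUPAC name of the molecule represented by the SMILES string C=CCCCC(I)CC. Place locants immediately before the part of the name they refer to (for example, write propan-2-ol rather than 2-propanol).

The longest carbon chain that includes the multiple bond has 8 carbons, so the parent hydride is octane.
The chain contains a C=C double bond, so the unsaturation ending is -ene.
Choose the numbering such that numbering from this end puts the double bond at C-1 rather than C-7.
This places the double bond between C-1 and C-2; an iodo group at C-6.
The name is 6-iodooct-1-ene.

6-iodooct-1-ene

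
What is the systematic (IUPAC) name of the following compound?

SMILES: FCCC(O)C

4-fluorobutan-2-ol

The longest chain bearing the –OH group is 4 carbons long (butane).
The principal characteristic group is an alcohol (–OH), named with the suffix -ol.
Number the chain so that numbering from this end puts the hydroxyl group at C-2 rather than C-3.
With this numbering: the hydroxyl at C-2; a fluoro group at C-4.
Putting it together: 4-fluorobutan-2-ol.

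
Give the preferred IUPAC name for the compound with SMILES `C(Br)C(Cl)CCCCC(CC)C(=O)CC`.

10-bromo-9-chloro-4-ethyldecan-3-one

The longest carbon chain that includes the carbonyl has 10 carbons, so the parent hydride is decane.
The highest-priority functional group is a ketone (C=O on an internal carbon), so the name ends in -one.
Choose the numbering such that numbering from this end puts the carbonyl group at C-3 rather than C-8.
This places the carbonyl at C-3; a bromo group at C-10; a chloro group at C-9; an ethyl group at C-4.
Prefixes are listed alphabetically: bromo, chloro, ethyl.
The name is 10-bromo-9-chloro-4-ethyldecan-3-one.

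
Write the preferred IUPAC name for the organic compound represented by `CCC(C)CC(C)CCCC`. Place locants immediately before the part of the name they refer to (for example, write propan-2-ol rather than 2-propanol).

3,5-dimethylnonane

The parent chain contains 9 carbons (nonane).
The numbering direction is chosen so that the substituent locant set {3,5} is lower than {5,7} at the first point of difference.
With this numbering: methyl groups at C-3 and C-5.
Assembling the pieces gives 3,5-dimethylnonane.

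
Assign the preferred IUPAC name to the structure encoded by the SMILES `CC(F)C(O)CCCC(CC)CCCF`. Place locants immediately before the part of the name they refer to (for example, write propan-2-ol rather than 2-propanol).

The longest carbon chain that includes the –OH group has 10 carbons, so the parent hydride is decane.
The principal characteristic group is an alcohol (–OH), named with the suffix -ol.
The numbering direction is chosen so that numbering from this end puts the hydroxyl group at C-3 rather than C-8.
This places the hydroxyl at C-3; an ethyl group at C-7; fluoro groups at C-2 and C-10.
Prefixes are listed alphabetically: ethyl, fluoro.
Putting it together: 7-ethyl-2,10-difluorodecan-3-ol.

7-ethyl-2,10-difluorodecan-3-ol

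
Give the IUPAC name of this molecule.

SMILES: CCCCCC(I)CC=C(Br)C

2-bromo-5-iododec-2-ene

Counting along the main chain through the multiple bond gives 10 carbons: the parent is decane.
A C=C double bond in the chain gives the infix -ene-.
The numbering direction is chosen so that numbering from this end puts the double bond at C-2 rather than C-8.
That gives the double bond between C-2 and C-3; a bromo group at C-2; an iodo group at C-5.
Prefixes are listed alphabetically: bromo, iodo.
Putting it together: 2-bromo-5-iododec-2-ene.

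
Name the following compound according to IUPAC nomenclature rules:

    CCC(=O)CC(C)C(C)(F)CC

6-fluoro-5,6-dimethyloctan-3-one

The longest chain bearing the carbonyl is 8 carbons long (octane).
The highest-priority functional group is a ketone (C=O on an internal carbon), so the name ends in -one.
Number the chain so that numbering from this end puts the carbonyl group at C-3 rather than C-6.
This places the carbonyl at C-3; a fluoro group at C-6; methyl groups at C-5 and C-6.
The substituents are ordered alphabetically, ignoring any di-/tri- multipliers.
Assembling the pieces gives 6-fluoro-5,6-dimethyloctan-3-one.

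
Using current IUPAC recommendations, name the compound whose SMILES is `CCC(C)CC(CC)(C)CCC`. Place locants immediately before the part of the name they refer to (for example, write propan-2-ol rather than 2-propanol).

5-ethyl-3,5-dimethyloctane

The longest continuous carbon chain has 8 atoms, so the parent hydride is octane.
Number the chain so that the substituent locant set {3,5,5} is lower than {4,4,6} at the first point of difference.
With this numbering: an ethyl group at C-5; methyl groups at C-3 and C-5.
Prefixes are listed alphabetically: ethyl, methyl.
Putting it together: 5-ethyl-3,5-dimethyloctane.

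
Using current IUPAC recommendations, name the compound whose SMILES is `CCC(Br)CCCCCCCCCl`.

The longest carbon chain is 11 atoms: the parent is undecane.
Choose the numbering such that the substituent locant set {1,9} is lower than {3,11} at the first point of difference.
This places a bromo group at C-9; a chloro group at C-1.
The substituents are ordered alphabetically, ignoring any di-/tri- multipliers.
Assembling the pieces gives 9-bromo-1-chloroundecane.

9-bromo-1-chloroundecane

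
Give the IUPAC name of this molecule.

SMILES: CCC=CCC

hex-3-ene

The longest carbon chain that includes the multiple bond has 6 carbons, so the parent hydride is hexane.
A C=C double bond in the chain gives the infix -ene-.
The molecule is symmetric, so either numbering direction gives the same locants.
This places the double bond between C-3 and C-4.
The name is hex-3-ene.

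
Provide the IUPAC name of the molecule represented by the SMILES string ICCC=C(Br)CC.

The longest carbon chain that includes the multiple bond has 6 carbons, so the parent hydride is hexane.
There is one C=C double bond, indicated by the ending -ene.
Number the chain so that the substituent locant set {1,4} is lower than {3,6} at the first point of difference.
This places the double bond between C-3 and C-4; a bromo group at C-4; an iodo group at C-1.
Prefixes are listed alphabetically: bromo, iodo.
Putting it together: 4-bromo-1-iodohex-3-ene.

4-bromo-1-iodohex-3-ene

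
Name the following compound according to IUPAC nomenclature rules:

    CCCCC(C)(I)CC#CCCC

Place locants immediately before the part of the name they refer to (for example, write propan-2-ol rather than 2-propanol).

7-iodo-7-methylundec-4-yne

Counting along the main chain through the multiple bond gives 11 carbons: the parent is undecane.
A C≡C triple bond in the chain gives the infix -yne-.
Number the chain so that numbering from this end puts the triple bond at C-4 rather than C-7.
That gives the triple bond between C-4 and C-5; an iodo group at C-7; a methyl group at C-7.
Prefixes are listed alphabetically: iodo, methyl.
Assembling the pieces gives 7-iodo-7-methylundec-4-yne.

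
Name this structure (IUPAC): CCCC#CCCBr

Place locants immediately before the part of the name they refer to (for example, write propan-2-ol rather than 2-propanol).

1-bromohept-3-yne

The longest carbon chain that includes the multiple bond has 7 carbons, so the parent hydride is heptane.
There is one C≡C triple bond, indicated by the ending -yne.
The numbering direction is chosen so that numbering from this end puts the triple bond at C-3 rather than C-4.
This places the triple bond between C-3 and C-4; a bromo group at C-1.
Assembling the pieces gives 1-bromohept-3-yne.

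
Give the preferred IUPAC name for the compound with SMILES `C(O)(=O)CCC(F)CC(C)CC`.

The longest carbon chain that includes the –COOH group has 8 carbons, so the parent hydride is octane.
A carboxylic acid (terminal –COOH) is the principal characteristic group, giving the suffix -oic acid.
Choose the numbering such that the carboxylic acid carbon is C-1 by definition.
That gives a fluoro group at C-4; a methyl group at C-6.
Prefixes are listed alphabetically: fluoro, methyl.
Assembling the pieces gives 4-fluoro-6-methyloctanoic acid.

4-fluoro-6-methyloctanoic acid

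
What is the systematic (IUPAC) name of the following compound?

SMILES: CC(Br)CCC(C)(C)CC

The longest continuous carbon chain has 7 atoms, so the parent hydride is heptane.
Number the chain so that the substituent locant set {2,5,5} is lower than {3,3,6} at the first point of difference.
That gives a bromo group at C-2; two methyl groups at C-5.
The substituents are ordered alphabetically, ignoring any di-/tri- multipliers.
The name is 2-bromo-5,5-dimethylheptane.

2-bromo-5,5-dimethylheptane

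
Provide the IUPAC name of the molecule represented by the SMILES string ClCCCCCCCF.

1-chloro-7-fluoroheptane

The parent chain contains 7 carbons (heptane).
The numbering direction is chosen so that the locant sets are identical either way, so the alphabetically earlier chloro substituent takes the lower locant (1 rather than 7).
That gives a chloro group at C-1; a fluoro group at C-7.
Prefixes are listed alphabetically: chloro, fluoro.
The name is 1-chloro-7-fluoroheptane.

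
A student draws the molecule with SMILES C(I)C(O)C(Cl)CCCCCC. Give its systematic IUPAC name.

3-chloro-1-iodononan-2-ol

Counting along the main chain through the –OH group gives 9 carbons: the parent is nonane.
An alcohol (–OH) is the principal characteristic group, giving the suffix -ol.
Number the chain so that numbering from this end puts the hydroxyl group at C-2 rather than C-8.
That gives the hydroxyl at C-2; a chloro group at C-3; an iodo group at C-1.
Substituent prefixes are cited in alphabetical order (multiplying prefixes like di-/tri- are ignored for ordering).
Putting it together: 3-chloro-1-iodononan-2-ol.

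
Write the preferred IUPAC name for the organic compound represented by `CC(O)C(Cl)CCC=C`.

3-chlorohept-6-en-2-ol

The longest chain bearing the –OH group and the multiple bond is 7 carbons long (heptane).
An alcohol (–OH) is the principal characteristic group, giving the suffix -ol.
There is one C=C double bond, indicated by the ending -ene.
Choose the numbering such that numbering from this end puts the hydroxyl group at C-2 rather than C-6.
This places the hydroxyl at C-2; the double bond between C-6 and C-7; a chloro group at C-3.
The name is 3-chlorohept-6-en-2-ol.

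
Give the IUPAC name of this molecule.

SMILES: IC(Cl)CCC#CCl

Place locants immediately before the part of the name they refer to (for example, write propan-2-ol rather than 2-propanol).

1,5-dichloro-5-iodopent-1-yne

Counting along the main chain through the multiple bond gives 5 carbons: the parent is pentane.
A C≡C triple bond in the chain gives the infix -yne-.
The numbering direction is chosen so that numbering from this end puts the triple bond at C-1 rather than C-4.
With this numbering: the triple bond between C-1 and C-2; chloro groups at C-1 and C-5; an iodo group at C-5.
The substituents are ordered alphabetically, ignoring any di-/tri- multipliers.
The name is 1,5-dichloro-5-iodopent-1-yne.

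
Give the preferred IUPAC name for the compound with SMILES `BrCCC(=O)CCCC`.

The longest carbon chain that includes the carbonyl has 7 carbons, so the parent hydride is heptane.
The highest-priority functional group is a ketone (C=O on an internal carbon), so the name ends in -one.
Choose the numbering such that numbering from this end puts the carbonyl group at C-3 rather than C-5.
This places the carbonyl at C-3; a bromo group at C-1.
The name is 1-bromoheptan-3-one.

1-bromoheptan-3-one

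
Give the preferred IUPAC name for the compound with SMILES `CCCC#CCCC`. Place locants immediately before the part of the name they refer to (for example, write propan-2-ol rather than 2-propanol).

The longest chain bearing the multiple bond is 8 carbons long (octane).
A C≡C triple bond in the chain gives the infix -yne-.
The molecule is symmetric, so either numbering direction gives the same locants.
With this numbering: the triple bond between C-4 and C-5.
Assembling the pieces gives oct-4-yne.

oct-4-yne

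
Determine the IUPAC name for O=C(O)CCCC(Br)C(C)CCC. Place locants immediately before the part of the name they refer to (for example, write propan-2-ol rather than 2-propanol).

Counting along the main chain through the –COOH group gives 9 carbons: the parent is nonane.
The highest-priority functional group is a carboxylic acid (terminal –COOH), so the name ends in -oic acid.
The numbering direction is chosen so that the carboxylic acid carbon is C-1 by definition.
This places a bromo group at C-5; a methyl group at C-6.
The substituents are ordered alphabetically, ignoring any di-/tri- multipliers.
The name is 5-bromo-6-methylnonanoic acid.

5-bromo-6-methylnonanoic acid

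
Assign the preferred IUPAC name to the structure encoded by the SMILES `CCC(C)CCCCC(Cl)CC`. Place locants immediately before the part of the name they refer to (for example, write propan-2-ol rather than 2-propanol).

The longest continuous carbon chain has 10 atoms, so the parent hydride is decane.
Choose the numbering such that the locant sets are identical either way, so the alphabetically earlier chloro substituent takes the lower locant (3 rather than 8).
With this numbering: a chloro group at C-3; a methyl group at C-8.
Substituent prefixes are cited in alphabetical order (multiplying prefixes like di-/tri- are ignored for ordering).
Assembling the pieces gives 3-chloro-8-methyldecane.

3-chloro-8-methyldecane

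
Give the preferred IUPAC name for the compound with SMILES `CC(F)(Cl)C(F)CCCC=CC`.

8-chloro-7,8-difluoronon-2-ene

The longest chain bearing the multiple bond is 9 carbons long (nonane).
The chain contains a C=C double bond, so the unsaturation ending is -ene.
Choose the numbering such that numbering from this end puts the double bond at C-2 rather than C-7.
That gives the double bond between C-2 and C-3; a chloro group at C-8; fluoro groups at C-7 and C-8.
Prefixes are listed alphabetically: chloro, fluoro.
Assembling the pieces gives 8-chloro-7,8-difluoronon-2-ene.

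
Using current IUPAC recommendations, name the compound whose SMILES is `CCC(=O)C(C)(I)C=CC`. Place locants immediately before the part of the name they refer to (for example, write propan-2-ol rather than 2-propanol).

4-iodo-4-methylhept-5-en-3-one

The longest carbon chain that includes the carbonyl and the multiple bond has 7 carbons, so the parent hydride is heptane.
A ketone (C=O on an internal carbon) is the principal characteristic group, giving the suffix -one.
The chain contains a C=C double bond, so the unsaturation ending is -ene.
Number the chain so that numbering from this end puts the carbonyl group at C-3 rather than C-5.
That gives the carbonyl at C-3; the double bond between C-5 and C-6; an iodo group at C-4; a methyl group at C-4.
Substituent prefixes are cited in alphabetical order (multiplying prefixes like di-/tri- are ignored for ordering).
Assembling the pieces gives 4-iodo-4-methylhept-5-en-3-one.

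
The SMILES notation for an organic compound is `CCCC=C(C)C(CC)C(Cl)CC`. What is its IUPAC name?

Counting along the main chain through the multiple bond gives 9 carbons: the parent is nonane.
A C=C double bond in the chain gives the infix -ene-.
Choose the numbering such that numbering from this end puts the double bond at C-4 rather than C-5.
That gives the double bond between C-4 and C-5; a chloro group at C-7; an ethyl group at C-6; a methyl group at C-5.
The substituents are ordered alphabetically, ignoring any di-/tri- multipliers.
The name is 7-chloro-6-ethyl-5-methylnon-4-ene.

7-chloro-6-ethyl-5-methylnon-4-ene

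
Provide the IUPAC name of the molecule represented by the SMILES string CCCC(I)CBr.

The parent chain contains 5 carbons (pentane).
Choose the numbering such that the substituent locant set {1,2} is lower than {4,5} at the first point of difference.
That gives a bromo group at C-1; an iodo group at C-2.
The substituents are ordered alphabetically, ignoring any di-/tri- multipliers.
Putting it together: 1-bromo-2-iodopentane.

1-bromo-2-iodopentane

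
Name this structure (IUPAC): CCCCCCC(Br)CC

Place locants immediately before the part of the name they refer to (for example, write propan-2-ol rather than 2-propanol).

3-bromononane

The longest carbon chain is 9 atoms: the parent is nonane.
Number the chain so that the substituent locant set {3} is lower than {7} at the first point of difference.
That gives a bromo group at C-3.
The name is 3-bromononane.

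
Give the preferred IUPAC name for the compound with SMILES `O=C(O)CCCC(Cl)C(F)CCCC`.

The longest chain bearing the –COOH group is 10 carbons long (decane).
A carboxylic acid (terminal –COOH) is the principal characteristic group, giving the suffix -oic acid.
Number the chain so that the carboxylic acid carbon is C-1 by definition.
This places a chloro group at C-5; a fluoro group at C-6.
Prefixes are listed alphabetically: chloro, fluoro.
Assembling the pieces gives 5-chloro-6-fluorodecanoic acid.

5-chloro-6-fluorodecanoic acid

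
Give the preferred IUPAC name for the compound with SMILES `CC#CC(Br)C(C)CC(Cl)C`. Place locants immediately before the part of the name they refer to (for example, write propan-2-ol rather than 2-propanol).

Counting along the main chain through the multiple bond gives 8 carbons: the parent is octane.
There is one C≡C triple bond, indicated by the ending -yne.
The numbering direction is chosen so that numbering from this end puts the triple bond at C-2 rather than C-6.
This places the triple bond between C-2 and C-3; a bromo group at C-4; a chloro group at C-7; a methyl group at C-5.
Substituent prefixes are cited in alphabetical order (multiplying prefixes like di-/tri- are ignored for ordering).
Putting it together: 4-bromo-7-chloro-5-methyloct-2-yne.

4-bromo-7-chloro-5-methyloct-2-yne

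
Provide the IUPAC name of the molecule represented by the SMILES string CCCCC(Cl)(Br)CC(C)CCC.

6-bromo-6-chloro-4-methyldecane

The longest carbon chain is 10 atoms: the parent is decane.
Choose the numbering such that the substituent locant set {4,6,6} is lower than {5,5,7} at the first point of difference.
That gives a bromo group at C-6; a chloro group at C-6; a methyl group at C-4.
Prefixes are listed alphabetically: bromo, chloro, methyl.
Putting it together: 6-bromo-6-chloro-4-methyldecane.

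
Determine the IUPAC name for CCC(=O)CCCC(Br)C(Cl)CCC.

7-bromo-8-chloroundecan-3-one

Counting along the main chain through the carbonyl gives 11 carbons: the parent is undecane.
A ketone (C=O on an internal carbon) is the principal characteristic group, giving the suffix -one.
Number the chain so that numbering from this end puts the carbonyl group at C-3 rather than C-9.
That gives the carbonyl at C-3; a bromo group at C-7; a chloro group at C-8.
Prefixes are listed alphabetically: bromo, chloro.
Assembling the pieces gives 7-bromo-8-chloroundecan-3-one.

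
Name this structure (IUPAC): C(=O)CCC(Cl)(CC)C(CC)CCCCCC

The longest carbon chain that includes the –CHO group has 11 carbons, so the parent hydride is undecane.
The principal characteristic group is an aldehyde (terminal –CHO), named with the suffix -al.
Number the chain so that the aldehyde carbon is C-1 by definition.
This places a chloro group at C-4; ethyl groups at C-4 and C-5.
Substituent prefixes are cited in alphabetical order (multiplying prefixes like di-/tri- are ignored for ordering).
Putting it together: 4-chloro-4,5-diethylundecanal.

4-chloro-4,5-diethylundecanal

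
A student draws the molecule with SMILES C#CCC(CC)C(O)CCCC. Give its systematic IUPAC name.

4-ethylnon-1-yn-5-ol

The longest chain bearing the –OH group and the multiple bond is 9 carbons long (nonane).
An alcohol (–OH) is the principal characteristic group, giving the suffix -ol.
There is one C≡C triple bond, indicated by the ending -yne.
The numbering direction is chosen so that numbering from this end puts the triple bond at C-1 rather than C-8.
That gives the hydroxyl at C-5; the triple bond between C-1 and C-2; an ethyl group at C-4.
Assembling the pieces gives 4-ethylnon-1-yn-5-ol.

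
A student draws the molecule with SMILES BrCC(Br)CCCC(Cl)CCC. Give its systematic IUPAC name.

1,2-dibromo-6-chlorononane

The longest carbon chain is 9 atoms: the parent is nonane.
Number the chain so that the substituent locant set {1,2,6} is lower than {4,8,9} at the first point of difference.
With this numbering: bromo groups at C-1 and C-2; a chloro group at C-6.
Substituent prefixes are cited in alphabetical order (multiplying prefixes like di-/tri- are ignored for ordering).
Assembling the pieces gives 1,2-dibromo-6-chlorononane.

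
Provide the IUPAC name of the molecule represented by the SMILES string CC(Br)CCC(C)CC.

2-bromo-5-methylheptane

The parent chain contains 7 carbons (heptane).
Number the chain so that the substituent locant set {2,5} is lower than {3,6} at the first point of difference.
That gives a bromo group at C-2; a methyl group at C-5.
The substituents are ordered alphabetically, ignoring any di-/tri- multipliers.
The name is 2-bromo-5-methylheptane.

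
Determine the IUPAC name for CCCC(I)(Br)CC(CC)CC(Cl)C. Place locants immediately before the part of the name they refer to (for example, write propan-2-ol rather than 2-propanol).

6-bromo-2-chloro-4-ethyl-6-iodononane

The parent chain contains 9 carbons (nonane).
Number the chain so that the substituent locant set {2,4,6,6} is lower than {4,4,6,8} at the first point of difference.
With this numbering: a bromo group at C-6; a chloro group at C-2; an ethyl group at C-4; an iodo group at C-6.
Substituent prefixes are cited in alphabetical order (multiplying prefixes like di-/tri- are ignored for ordering).
Putting it together: 6-bromo-2-chloro-4-ethyl-6-iodononane.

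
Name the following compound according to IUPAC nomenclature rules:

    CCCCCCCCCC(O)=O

Counting along the main chain through the –COOH group gives 10 carbons: the parent is decane.
The highest-priority functional group is a carboxylic acid (terminal –COOH), so the name ends in -oic acid.
Choose the numbering such that the carboxylic acid carbon is C-1 by definition.
The name is decanoic acid.

decanoic acid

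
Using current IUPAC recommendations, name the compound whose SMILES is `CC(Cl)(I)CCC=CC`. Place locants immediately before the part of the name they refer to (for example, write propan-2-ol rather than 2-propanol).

The longest carbon chain that includes the multiple bond has 7 carbons, so the parent hydride is heptane.
A C=C double bond in the chain gives the infix -ene-.
The numbering direction is chosen so that numbering from this end puts the double bond at C-2 rather than C-5.
This places the double bond between C-2 and C-3; a chloro group at C-6; an iodo group at C-6.
Prefixes are listed alphabetically: chloro, iodo.
Assembling the pieces gives 6-chloro-6-iodohept-2-ene.

6-chloro-6-iodohept-2-ene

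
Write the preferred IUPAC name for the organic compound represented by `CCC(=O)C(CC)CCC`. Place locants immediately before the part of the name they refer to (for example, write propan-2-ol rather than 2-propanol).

The longest carbon chain that includes the carbonyl has 7 carbons, so the parent hydride is heptane.
A ketone (C=O on an internal carbon) is the principal characteristic group, giving the suffix -one.
Number the chain so that numbering from this end puts the carbonyl group at C-3 rather than C-5.
With this numbering: the carbonyl at C-3; an ethyl group at C-4.
The name is 4-ethylheptan-3-one.

4-ethylheptan-3-one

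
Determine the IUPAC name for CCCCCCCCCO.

Counting along the main chain through the –OH group gives 9 carbons: the parent is nonane.
The highest-priority functional group is an alcohol (–OH), so the name ends in -ol.
Choose the numbering such that numbering from this end puts the hydroxyl group at C-1 rather than C-9.
That gives the hydroxyl at C-1.
The name is nonan-1-ol.

nonan-1-ol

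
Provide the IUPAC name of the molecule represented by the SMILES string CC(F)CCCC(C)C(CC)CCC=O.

4-ethyl-9-fluoro-5-methyldecanal

Counting along the main chain through the –CHO group gives 10 carbons: the parent is decane.
An aldehyde (terminal –CHO) is the principal characteristic group, giving the suffix -al.
Choose the numbering such that the aldehyde carbon is C-1 by definition.
With this numbering: an ethyl group at C-4; a fluoro group at C-9; a methyl group at C-5.
Substituent prefixes are cited in alphabetical order (multiplying prefixes like di-/tri- are ignored for ordering).
Putting it together: 4-ethyl-9-fluoro-5-methyldecanal.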